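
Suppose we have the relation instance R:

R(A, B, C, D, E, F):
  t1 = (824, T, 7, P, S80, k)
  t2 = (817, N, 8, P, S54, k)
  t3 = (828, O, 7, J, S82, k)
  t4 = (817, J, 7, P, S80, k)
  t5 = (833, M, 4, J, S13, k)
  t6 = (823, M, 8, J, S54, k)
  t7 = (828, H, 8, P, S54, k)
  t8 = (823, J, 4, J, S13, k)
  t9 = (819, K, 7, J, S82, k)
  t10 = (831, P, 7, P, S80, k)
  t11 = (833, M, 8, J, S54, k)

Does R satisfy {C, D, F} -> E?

Yes

(C=7, D=P, F=k): rows 1, 4, 10 → E = S80, S80, S80 ✓
(C=8, D=P, F=k): rows 2, 7 → E = S54, S54 ✓
(C=7, D=J, F=k): rows 3, 9 → E = S82, S82 ✓
(C=4, D=J, F=k): rows 5, 8 → E = S13, S13 ✓
(C=8, D=J, F=k): rows 6, 11 → E = S54, S54 ✓
Every {C, D, F} value is associated with a single E value, so {C, D, F} -> E holds.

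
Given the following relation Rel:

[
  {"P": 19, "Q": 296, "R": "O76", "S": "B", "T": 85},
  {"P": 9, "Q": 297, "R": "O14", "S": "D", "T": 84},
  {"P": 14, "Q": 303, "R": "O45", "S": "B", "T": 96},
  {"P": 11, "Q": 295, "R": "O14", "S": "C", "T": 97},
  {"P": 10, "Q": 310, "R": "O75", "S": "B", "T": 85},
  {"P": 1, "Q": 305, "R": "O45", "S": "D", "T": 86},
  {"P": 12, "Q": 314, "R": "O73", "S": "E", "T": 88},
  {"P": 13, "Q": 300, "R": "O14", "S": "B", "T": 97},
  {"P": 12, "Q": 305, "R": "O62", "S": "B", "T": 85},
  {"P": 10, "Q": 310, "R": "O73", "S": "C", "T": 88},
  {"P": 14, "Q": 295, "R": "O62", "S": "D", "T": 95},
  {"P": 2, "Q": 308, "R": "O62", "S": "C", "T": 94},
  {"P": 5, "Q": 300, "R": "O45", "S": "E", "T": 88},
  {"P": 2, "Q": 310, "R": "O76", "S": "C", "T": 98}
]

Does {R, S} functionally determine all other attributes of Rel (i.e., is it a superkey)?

All 14 rows have distinct {R, S} values, so {R, S} → (all attributes) holds and {R, S} is a superkey.

Yes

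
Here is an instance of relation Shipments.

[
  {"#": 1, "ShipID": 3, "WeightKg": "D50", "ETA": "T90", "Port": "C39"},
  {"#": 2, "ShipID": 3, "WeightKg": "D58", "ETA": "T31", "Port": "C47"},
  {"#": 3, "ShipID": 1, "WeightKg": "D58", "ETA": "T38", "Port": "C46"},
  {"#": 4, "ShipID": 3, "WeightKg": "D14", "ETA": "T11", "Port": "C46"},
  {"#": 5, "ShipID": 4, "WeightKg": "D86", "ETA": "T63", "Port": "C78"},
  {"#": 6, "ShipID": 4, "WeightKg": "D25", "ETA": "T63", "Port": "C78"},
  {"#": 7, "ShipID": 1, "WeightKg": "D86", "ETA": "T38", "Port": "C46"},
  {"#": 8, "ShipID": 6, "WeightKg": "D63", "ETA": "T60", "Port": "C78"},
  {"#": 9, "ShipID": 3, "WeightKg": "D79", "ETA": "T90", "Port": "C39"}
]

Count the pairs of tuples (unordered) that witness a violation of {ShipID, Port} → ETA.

(ShipID=3, Port=C39): all 2 rows agree on ETA — 0 pairs.
(ShipID=1, Port=C46): all 2 rows agree on ETA — 0 pairs.
(ShipID=4, Port=C78): all 2 rows agree on ETA — 0 pairs.

0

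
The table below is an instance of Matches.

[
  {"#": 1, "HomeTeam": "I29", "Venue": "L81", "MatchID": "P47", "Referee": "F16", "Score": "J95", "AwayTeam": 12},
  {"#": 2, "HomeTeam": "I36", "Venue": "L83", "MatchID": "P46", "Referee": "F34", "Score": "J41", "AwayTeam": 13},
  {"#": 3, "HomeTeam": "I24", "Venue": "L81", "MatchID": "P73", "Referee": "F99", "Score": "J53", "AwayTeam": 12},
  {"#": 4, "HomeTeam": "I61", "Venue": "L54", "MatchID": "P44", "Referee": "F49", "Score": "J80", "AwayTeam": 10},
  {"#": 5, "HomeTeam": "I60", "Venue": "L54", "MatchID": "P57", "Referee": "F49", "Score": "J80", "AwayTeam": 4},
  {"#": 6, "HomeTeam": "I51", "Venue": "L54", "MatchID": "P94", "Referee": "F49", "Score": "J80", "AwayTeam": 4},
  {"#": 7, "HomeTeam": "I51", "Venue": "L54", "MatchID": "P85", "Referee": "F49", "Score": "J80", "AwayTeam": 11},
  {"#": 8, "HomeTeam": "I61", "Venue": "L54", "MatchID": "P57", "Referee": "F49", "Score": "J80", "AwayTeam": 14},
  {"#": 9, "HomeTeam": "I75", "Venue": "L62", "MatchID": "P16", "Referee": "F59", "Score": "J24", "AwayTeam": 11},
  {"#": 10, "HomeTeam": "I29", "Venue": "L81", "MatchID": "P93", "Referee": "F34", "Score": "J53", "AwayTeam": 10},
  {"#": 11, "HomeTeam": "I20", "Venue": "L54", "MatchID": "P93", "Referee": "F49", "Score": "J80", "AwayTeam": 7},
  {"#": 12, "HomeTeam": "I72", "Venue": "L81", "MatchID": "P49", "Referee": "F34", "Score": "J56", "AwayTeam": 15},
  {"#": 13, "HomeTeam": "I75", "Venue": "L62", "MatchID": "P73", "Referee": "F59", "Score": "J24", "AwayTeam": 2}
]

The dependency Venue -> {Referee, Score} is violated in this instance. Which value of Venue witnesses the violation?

L81

Venue=L81: rows 1, 3, 10, 12 → {Referee,Score} takes values {(F16, J95), (F99, J53), (F34, J53), (F34, J56)} — violation
Venue=L83: row 2 → {Referee,Score} = (F34, J41) ✓
Venue=L54: rows 4, 5, 6, 7, 8, 11 → {Referee,Score} = (F49, J80), (F49, J80), (F49, J80), (F49, J80), (F49, J80), (F49, J80) ✓
Venue=L62: rows 9, 13 → {Referee,Score} = (F59, J24), (F59, J24) ✓
The only Venue value with inconsistent RHS is Venue=L81.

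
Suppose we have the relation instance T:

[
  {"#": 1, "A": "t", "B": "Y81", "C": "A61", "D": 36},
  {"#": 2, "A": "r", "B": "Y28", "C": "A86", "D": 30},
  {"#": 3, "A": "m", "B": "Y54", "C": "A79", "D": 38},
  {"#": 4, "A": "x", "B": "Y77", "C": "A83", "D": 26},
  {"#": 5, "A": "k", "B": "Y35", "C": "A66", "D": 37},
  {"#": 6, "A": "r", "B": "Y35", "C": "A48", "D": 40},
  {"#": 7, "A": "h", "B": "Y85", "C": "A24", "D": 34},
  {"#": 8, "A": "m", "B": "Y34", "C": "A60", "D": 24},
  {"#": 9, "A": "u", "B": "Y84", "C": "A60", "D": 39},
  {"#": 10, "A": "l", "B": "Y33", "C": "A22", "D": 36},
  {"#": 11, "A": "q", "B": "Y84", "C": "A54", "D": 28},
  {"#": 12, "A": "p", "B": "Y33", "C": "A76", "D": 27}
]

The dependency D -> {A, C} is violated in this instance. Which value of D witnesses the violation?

36

D=36: rows 1, 10 → {A,C} takes values {(t, A61), (l, A22)} — violation
D=30: row 2 → {A,C} = (r, A86) ✓
D=38: row 3 → {A,C} = (m, A79) ✓
D=26: row 4 → {A,C} = (x, A83) ✓
D=37: row 5 → {A,C} = (k, A66) ✓
D=40: row 6 → {A,C} = (r, A48) ✓
D=34: row 7 → {A,C} = (h, A24) ✓
D=24: row 8 → {A,C} = (m, A60) ✓
D=39: row 9 → {A,C} = (u, A60) ✓
D=28: row 11 → {A,C} = (q, A54) ✓
D=27: row 12 → {A,C} = (p, A76) ✓
The only D value with inconsistent RHS is D=36.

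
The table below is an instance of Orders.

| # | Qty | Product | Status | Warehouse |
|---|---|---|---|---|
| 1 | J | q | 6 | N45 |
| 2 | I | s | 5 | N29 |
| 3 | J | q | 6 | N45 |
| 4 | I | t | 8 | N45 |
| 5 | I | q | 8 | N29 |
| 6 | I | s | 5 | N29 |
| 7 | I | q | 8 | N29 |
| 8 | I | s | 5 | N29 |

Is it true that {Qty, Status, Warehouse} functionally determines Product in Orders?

(Qty=J, Status=6, Warehouse=N45): rows 1, 3 → Product = q, q ✓
(Qty=I, Status=5, Warehouse=N29): rows 2, 6, 8 → Product = s, s, s ✓
(Qty=I, Status=8, Warehouse=N45): row 4 → Product = t ✓
(Qty=I, Status=8, Warehouse=N29): rows 5, 7 → Product = q, q ✓
Every {Qty, Status, Warehouse} value is associated with a single Product value, so {Qty, Status, Warehouse} -> Product holds.

Yes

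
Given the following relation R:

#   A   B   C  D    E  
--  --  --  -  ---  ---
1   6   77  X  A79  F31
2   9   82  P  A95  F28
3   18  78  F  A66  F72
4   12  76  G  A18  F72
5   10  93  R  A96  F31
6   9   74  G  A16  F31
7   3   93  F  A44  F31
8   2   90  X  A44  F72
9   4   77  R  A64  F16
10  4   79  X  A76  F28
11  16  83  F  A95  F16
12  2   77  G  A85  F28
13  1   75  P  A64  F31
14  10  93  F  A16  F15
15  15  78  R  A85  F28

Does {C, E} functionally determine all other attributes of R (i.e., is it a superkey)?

All 15 rows have distinct {C, E} values, so {C, E} → (all attributes) holds and {C, E} is a superkey.

Yes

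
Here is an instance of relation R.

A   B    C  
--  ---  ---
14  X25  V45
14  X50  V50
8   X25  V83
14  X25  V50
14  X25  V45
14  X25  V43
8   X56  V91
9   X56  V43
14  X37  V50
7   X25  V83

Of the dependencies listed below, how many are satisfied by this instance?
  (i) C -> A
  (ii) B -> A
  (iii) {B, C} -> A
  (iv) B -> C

0

(i) C -> A: C=V83: 2 rows → A takes values {8, 7} — violation; C=V43: 2 rows → A takes values {14, 9} — violation — fails.
(ii) B -> A: B=X25: 6 rows → A takes values {14, 8, 7} — violation; B=X56: 2 rows → A takes values {8, 9} — violation — fails.
(iii) {B, C} -> A: (B=X25, C=V83): 2 rows → A takes values {8, 7} — violation — fails.
(iv) B -> C: B=X25: 6 rows → C takes values {V45, V83, V50, V43} — violation; B=X56: 2 rows → C takes values {V91, V43} — violation — fails.
None of the 4 dependencies hold.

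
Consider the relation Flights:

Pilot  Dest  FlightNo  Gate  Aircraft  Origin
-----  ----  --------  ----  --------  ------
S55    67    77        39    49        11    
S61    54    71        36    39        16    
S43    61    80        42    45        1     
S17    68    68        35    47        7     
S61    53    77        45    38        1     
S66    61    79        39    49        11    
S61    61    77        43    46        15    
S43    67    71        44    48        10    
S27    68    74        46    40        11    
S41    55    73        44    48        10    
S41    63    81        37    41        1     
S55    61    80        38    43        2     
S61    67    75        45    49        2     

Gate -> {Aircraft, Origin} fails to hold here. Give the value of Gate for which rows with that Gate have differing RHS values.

45

Gate=39: 2 rows → {Aircraft,Origin} = (49, 11), (49, 11) ✓
Gate=36: 1 row → {Aircraft,Origin} = (39, 16) ✓
Gate=42: 1 row → {Aircraft,Origin} = (45, 1) ✓
Gate=35: 1 row → {Aircraft,Origin} = (47, 7) ✓
Gate=45: 2 rows → {Aircraft,Origin} takes values {(38, 1), (49, 2)} — violation
Gate=43: 1 row → {Aircraft,Origin} = (46, 15) ✓
Gate=44: 2 rows → {Aircraft,Origin} = (48, 10), (48, 10) ✓
Gate=46: 1 row → {Aircraft,Origin} = (40, 11) ✓
Gate=37: 1 row → {Aircraft,Origin} = (41, 1) ✓
Gate=38: 1 row → {Aircraft,Origin} = (43, 2) ✓
The only Gate value with inconsistent RHS is Gate=45.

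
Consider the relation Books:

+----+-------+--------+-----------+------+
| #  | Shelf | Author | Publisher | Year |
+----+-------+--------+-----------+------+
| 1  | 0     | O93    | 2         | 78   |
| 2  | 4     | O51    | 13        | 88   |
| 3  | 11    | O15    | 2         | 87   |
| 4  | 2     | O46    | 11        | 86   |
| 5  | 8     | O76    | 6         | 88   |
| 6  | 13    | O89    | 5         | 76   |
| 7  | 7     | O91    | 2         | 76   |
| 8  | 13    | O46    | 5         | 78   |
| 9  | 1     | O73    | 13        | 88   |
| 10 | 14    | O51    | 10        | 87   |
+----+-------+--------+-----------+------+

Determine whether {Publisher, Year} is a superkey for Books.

Rows 2 and 9 have the same {Publisher, Year} value (Publisher=13, Year=88) but are distinct tuples, so {Publisher, Year} does not determine every attribute — not a superkey.

No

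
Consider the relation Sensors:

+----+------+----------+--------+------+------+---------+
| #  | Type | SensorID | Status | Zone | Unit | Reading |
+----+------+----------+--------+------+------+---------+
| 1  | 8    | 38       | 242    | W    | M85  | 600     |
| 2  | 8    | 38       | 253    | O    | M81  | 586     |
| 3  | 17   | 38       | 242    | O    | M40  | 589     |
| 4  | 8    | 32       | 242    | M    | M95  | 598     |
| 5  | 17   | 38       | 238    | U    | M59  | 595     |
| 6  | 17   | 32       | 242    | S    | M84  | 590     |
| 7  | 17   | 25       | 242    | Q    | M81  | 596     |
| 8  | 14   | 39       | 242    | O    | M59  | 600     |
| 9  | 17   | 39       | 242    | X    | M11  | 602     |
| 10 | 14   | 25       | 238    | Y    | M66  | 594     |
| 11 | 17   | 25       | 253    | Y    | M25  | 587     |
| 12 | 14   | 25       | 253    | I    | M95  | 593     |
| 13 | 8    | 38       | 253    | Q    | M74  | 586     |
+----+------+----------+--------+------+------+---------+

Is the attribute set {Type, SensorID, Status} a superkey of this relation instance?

Rows 2 and 13 have the same {Type, SensorID, Status} value (Type=8, SensorID=38, Status=253) but are distinct tuples, so {Type, SensorID, Status} does not determine every attribute — not a superkey.

No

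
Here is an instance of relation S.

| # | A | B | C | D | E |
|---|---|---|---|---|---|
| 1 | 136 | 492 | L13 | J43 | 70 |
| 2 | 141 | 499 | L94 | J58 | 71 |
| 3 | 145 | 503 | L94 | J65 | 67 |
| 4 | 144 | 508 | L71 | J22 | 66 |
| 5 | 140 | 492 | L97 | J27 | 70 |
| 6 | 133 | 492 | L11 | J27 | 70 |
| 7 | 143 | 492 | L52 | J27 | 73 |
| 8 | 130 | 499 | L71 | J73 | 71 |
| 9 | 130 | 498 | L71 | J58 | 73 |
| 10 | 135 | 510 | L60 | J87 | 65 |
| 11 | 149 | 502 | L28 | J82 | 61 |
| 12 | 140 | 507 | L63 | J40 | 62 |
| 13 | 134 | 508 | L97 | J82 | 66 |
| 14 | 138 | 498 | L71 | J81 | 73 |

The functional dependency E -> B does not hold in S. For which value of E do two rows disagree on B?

E=70: rows 1, 5, 6 → B = 492, 492, 492 ✓
E=71: rows 2, 8 → B = 499, 499 ✓
E=67: row 3 → B = 503 ✓
E=66: rows 4, 13 → B = 508, 508 ✓
E=73: rows 7, 9, 14 → B takes values {492, 498} — violation
E=65: row 10 → B = 510 ✓
E=61: row 11 → B = 502 ✓
E=62: row 12 → B = 507 ✓
The only E value with inconsistent B is E=73.

73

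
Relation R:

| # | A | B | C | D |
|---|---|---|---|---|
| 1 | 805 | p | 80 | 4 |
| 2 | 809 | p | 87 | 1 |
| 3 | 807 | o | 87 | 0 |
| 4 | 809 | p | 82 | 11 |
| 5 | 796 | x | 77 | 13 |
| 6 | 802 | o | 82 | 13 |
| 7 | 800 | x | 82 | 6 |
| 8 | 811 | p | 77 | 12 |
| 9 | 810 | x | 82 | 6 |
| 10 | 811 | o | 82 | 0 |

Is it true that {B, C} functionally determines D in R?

(B=p, C=80): row 1 → D = 4 ✓
(B=p, C=87): row 2 → D = 1 ✓
(B=o, C=87): row 3 → D = 0 ✓
(B=p, C=82): row 4 → D = 11 ✓
(B=x, C=77): row 5 → D = 13 ✓
(B=o, C=82): rows 6, 10 → D takes values {13, 0} — violation
(B=x, C=82): rows 7, 9 → D = 6, 6 ✓
(B=p, C=77): row 8 → D = 12 ✓
Two rows agree on {B, C} but differ on D, so {B, C} -> D does not hold.

No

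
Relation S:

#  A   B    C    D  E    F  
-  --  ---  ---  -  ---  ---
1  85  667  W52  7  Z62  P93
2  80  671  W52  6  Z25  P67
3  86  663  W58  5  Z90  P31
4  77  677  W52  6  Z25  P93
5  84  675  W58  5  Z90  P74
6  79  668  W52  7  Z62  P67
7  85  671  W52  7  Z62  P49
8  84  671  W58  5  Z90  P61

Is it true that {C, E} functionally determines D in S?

(C=W52, E=Z62): rows 1, 6, 7 → D = 7, 7, 7 ✓
(C=W52, E=Z25): rows 2, 4 → D = 6, 6 ✓
(C=W58, E=Z90): rows 3, 5, 8 → D = 5, 5, 5 ✓
Every {C, E} value is associated with a single D value, so {C, E} → D holds.

Yes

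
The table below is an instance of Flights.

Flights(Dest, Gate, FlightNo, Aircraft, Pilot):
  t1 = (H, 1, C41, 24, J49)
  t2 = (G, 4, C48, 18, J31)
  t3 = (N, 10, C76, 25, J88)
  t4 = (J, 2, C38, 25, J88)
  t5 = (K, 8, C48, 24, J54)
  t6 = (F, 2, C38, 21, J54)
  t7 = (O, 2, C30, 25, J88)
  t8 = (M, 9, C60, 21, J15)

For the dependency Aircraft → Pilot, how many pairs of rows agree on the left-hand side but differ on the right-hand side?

2

Aircraft=24: violating pairs (1,5) — 1 pair.
Aircraft=25: all 3 rows agree on Pilot — 0 pairs.
Aircraft=21: violating pairs (6,8) — 1 pair.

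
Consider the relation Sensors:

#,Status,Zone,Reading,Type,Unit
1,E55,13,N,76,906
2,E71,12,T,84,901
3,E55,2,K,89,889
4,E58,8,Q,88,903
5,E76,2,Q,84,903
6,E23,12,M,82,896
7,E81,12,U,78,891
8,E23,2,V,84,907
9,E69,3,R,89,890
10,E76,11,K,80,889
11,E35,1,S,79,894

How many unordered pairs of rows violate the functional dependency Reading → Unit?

Reading=K: all 2 rows agree on Unit — 0 pairs.
Reading=Q: all 2 rows agree on Unit — 0 pairs.

0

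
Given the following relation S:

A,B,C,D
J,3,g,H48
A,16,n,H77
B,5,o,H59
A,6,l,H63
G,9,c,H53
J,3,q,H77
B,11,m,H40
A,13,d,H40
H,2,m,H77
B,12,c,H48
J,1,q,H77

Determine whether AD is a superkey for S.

Two distinct rows share (A=J, D=H77), so AD does not determine every attribute — not a superkey.

No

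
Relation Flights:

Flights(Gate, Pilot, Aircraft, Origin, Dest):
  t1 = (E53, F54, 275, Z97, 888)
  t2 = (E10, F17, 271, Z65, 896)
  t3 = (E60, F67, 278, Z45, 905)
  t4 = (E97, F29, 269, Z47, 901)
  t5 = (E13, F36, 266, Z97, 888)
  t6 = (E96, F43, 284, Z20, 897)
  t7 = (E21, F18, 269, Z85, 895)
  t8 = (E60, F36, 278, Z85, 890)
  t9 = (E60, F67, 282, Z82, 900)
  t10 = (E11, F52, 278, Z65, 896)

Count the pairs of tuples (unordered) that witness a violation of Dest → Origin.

0

Dest=888: all 2 rows agree on Origin — 0 pairs.
Dest=896: all 2 rows agree on Origin — 0 pairs.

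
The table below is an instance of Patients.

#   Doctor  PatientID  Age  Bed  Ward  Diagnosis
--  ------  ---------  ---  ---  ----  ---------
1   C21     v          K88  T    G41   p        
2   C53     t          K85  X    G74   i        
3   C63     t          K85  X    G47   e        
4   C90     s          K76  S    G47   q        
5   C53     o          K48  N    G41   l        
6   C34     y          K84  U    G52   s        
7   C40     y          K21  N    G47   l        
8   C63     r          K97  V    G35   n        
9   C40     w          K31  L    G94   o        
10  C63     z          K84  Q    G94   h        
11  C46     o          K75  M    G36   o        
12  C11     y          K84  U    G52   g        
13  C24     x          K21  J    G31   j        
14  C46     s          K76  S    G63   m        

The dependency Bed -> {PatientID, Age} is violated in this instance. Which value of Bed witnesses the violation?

N

Bed=T: row 1 → {PatientID,Age} = (v, K88) ✓
Bed=X: rows 2, 3 → {PatientID,Age} = (t, K85), (t, K85) ✓
Bed=S: rows 4, 14 → {PatientID,Age} = (s, K76), (s, K76) ✓
Bed=N: rows 5, 7 → {PatientID,Age} takes values {(o, K48), (y, K21)} — violation
Bed=U: rows 6, 12 → {PatientID,Age} = (y, K84), (y, K84) ✓
Bed=V: row 8 → {PatientID,Age} = (r, K97) ✓
Bed=L: row 9 → {PatientID,Age} = (w, K31) ✓
Bed=Q: row 10 → {PatientID,Age} = (z, K84) ✓
Bed=M: row 11 → {PatientID,Age} = (o, K75) ✓
Bed=J: row 13 → {PatientID,Age} = (x, K21) ✓
The only Bed value with inconsistent RHS is Bed=N.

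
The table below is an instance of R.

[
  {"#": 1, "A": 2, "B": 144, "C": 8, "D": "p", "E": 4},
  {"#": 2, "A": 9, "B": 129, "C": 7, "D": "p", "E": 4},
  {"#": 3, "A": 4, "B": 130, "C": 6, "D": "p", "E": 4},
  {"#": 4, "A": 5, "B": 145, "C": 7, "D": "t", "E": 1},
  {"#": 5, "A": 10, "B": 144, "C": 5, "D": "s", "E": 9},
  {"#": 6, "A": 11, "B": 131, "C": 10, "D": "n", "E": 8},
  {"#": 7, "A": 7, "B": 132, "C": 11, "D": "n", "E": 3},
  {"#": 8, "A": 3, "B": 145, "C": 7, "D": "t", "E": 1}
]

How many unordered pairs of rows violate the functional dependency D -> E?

D=p: all 3 rows agree on E — 0 pairs.
D=t: all 2 rows agree on E — 0 pairs.
D=n: violating pairs (6,7) — 1 pair.

1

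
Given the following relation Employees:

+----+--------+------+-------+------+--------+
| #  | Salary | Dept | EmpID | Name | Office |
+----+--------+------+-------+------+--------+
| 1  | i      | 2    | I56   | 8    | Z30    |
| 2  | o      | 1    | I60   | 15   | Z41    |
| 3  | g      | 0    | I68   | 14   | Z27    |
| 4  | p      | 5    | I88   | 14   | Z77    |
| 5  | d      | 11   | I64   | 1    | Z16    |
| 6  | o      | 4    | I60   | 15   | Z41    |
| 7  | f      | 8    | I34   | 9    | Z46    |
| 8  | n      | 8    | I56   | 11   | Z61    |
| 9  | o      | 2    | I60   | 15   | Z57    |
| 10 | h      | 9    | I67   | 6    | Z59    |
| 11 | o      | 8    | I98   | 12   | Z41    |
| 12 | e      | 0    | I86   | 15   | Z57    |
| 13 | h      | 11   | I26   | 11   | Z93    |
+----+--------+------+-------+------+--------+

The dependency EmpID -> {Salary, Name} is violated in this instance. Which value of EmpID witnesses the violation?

I56

EmpID=I56: rows 1, 8 → {Salary,Name} takes values {(i, 8), (n, 11)} — violation
EmpID=I60: rows 2, 6, 9 → {Salary,Name} = (o, 15), (o, 15), (o, 15) ✓
EmpID=I68: row 3 → {Salary,Name} = (g, 14) ✓
EmpID=I88: row 4 → {Salary,Name} = (p, 14) ✓
EmpID=I64: row 5 → {Salary,Name} = (d, 1) ✓
EmpID=I34: row 7 → {Salary,Name} = (f, 9) ✓
EmpID=I67: row 10 → {Salary,Name} = (h, 6) ✓
EmpID=I98: row 11 → {Salary,Name} = (o, 12) ✓
EmpID=I86: row 12 → {Salary,Name} = (e, 15) ✓
EmpID=I26: row 13 → {Salary,Name} = (h, 11) ✓
The only EmpID value with inconsistent RHS is EmpID=I56.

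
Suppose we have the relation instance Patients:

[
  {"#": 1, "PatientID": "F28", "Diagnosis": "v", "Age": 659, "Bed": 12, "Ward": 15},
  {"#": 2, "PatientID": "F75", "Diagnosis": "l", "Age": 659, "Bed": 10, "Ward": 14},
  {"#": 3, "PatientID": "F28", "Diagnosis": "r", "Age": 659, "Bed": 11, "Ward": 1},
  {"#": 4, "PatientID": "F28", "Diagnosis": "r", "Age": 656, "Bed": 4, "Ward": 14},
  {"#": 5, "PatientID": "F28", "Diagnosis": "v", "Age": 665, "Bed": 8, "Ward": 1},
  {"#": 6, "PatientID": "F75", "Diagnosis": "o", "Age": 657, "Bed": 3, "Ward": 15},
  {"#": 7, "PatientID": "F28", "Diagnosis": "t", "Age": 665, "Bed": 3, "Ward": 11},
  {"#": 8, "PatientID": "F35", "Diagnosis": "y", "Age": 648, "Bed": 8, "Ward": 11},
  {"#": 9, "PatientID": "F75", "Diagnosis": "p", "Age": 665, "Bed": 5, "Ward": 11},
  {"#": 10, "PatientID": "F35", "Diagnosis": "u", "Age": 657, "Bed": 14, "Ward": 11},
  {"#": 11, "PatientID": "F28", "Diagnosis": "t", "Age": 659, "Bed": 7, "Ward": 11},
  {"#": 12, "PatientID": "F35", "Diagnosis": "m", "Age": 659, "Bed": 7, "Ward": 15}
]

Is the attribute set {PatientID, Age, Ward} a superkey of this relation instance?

All 12 rows have distinct {PatientID, Age, Ward} values, so {PatientID, Age, Ward} → (all attributes) holds and {PatientID, Age, Ward} is a superkey.

Yes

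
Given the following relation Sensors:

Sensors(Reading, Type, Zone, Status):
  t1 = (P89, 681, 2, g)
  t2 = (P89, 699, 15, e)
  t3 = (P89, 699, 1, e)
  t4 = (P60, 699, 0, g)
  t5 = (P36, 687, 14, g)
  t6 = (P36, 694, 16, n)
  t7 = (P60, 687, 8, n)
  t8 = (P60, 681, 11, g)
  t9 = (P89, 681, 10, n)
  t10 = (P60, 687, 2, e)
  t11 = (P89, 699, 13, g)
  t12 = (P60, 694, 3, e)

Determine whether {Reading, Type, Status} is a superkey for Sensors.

Rows 2 and 3 have the same {Reading, Type, Status} value (Reading=P89, Type=699, Status=e) but are distinct tuples, so {Reading, Type, Status} does not determine every attribute — not a superkey.

No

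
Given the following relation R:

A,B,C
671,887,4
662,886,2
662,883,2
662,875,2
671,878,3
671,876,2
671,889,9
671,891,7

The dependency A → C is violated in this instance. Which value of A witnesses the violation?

671

A=671: 5 rows → C takes values {4, 3, 2, 9, 7} — violation
A=662: 3 rows → C = 2, 2, 2 ✓
The only A value with inconsistent C is A=671.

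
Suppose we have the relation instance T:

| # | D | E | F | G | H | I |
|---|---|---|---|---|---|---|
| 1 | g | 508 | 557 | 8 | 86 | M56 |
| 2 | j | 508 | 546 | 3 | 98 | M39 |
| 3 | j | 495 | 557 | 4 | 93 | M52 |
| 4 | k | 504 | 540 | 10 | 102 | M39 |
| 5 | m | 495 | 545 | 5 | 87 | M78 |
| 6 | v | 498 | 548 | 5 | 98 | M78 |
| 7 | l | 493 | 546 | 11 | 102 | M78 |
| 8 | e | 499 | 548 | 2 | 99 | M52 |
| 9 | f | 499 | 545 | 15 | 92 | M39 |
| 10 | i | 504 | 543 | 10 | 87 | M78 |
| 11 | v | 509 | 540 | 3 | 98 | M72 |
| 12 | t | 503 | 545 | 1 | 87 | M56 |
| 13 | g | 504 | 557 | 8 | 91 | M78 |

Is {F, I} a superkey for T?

Yes

All 13 rows have distinct {F, I} values, so {F, I} → (all attributes) holds and {F, I} is a superkey.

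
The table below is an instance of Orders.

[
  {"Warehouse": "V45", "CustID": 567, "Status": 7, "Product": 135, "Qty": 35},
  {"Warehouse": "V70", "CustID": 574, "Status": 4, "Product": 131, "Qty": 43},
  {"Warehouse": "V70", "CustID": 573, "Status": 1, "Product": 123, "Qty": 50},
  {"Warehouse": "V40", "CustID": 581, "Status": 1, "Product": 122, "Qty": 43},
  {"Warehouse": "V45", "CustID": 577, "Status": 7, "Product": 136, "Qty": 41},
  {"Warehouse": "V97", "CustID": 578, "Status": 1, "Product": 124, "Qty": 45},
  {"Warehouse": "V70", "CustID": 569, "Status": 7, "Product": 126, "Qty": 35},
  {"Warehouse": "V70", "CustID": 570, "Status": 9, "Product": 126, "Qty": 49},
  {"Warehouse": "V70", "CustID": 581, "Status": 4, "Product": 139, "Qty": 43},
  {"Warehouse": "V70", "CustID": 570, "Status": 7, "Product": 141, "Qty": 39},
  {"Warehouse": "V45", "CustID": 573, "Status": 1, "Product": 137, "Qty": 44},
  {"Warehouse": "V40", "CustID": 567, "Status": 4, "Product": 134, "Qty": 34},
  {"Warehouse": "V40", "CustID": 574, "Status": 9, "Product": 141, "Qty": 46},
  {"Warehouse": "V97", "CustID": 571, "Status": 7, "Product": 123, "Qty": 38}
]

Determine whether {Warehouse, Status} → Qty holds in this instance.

No

(Warehouse=V45, Status=7): 2 rows → Qty takes values {35, 41} — violation
(Warehouse=V70, Status=4): 2 rows → Qty = 43, 43 ✓
(Warehouse=V70, Status=1): 1 row → Qty = 50 ✓
(Warehouse=V40, Status=1): 1 row → Qty = 43 ✓
(Warehouse=V97, Status=1): 1 row → Qty = 45 ✓
(Warehouse=V70, Status=7): 2 rows → Qty takes values {35, 39} — violation
(Warehouse=V70, Status=9): 1 row → Qty = 49 ✓
(Warehouse=V45, Status=1): 1 row → Qty = 44 ✓
(Warehouse=V40, Status=4): 1 row → Qty = 34 ✓
(Warehouse=V40, Status=9): 1 row → Qty = 46 ✓
(Warehouse=V97, Status=7): 1 row → Qty = 38 ✓
Two rows agree on {Warehouse, Status} but differ on Qty, so {Warehouse, Status} → Qty does not hold.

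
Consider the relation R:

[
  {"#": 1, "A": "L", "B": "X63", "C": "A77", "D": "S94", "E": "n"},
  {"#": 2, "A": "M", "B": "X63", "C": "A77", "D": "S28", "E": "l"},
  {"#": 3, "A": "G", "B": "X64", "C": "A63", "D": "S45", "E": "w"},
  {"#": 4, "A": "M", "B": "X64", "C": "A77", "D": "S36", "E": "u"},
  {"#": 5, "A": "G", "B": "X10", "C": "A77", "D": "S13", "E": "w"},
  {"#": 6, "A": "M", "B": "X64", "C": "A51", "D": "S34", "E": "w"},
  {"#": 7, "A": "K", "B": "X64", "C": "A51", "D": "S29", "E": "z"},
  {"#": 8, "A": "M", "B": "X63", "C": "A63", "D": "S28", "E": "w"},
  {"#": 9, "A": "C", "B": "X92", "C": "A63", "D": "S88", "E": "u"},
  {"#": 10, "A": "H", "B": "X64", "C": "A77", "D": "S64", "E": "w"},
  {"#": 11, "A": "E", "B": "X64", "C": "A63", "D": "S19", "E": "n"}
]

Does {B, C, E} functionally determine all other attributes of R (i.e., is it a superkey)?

All 11 rows have distinct {B, C, E} values, so {B, C, E} → (all attributes) holds and {B, C, E} is a superkey.

Yes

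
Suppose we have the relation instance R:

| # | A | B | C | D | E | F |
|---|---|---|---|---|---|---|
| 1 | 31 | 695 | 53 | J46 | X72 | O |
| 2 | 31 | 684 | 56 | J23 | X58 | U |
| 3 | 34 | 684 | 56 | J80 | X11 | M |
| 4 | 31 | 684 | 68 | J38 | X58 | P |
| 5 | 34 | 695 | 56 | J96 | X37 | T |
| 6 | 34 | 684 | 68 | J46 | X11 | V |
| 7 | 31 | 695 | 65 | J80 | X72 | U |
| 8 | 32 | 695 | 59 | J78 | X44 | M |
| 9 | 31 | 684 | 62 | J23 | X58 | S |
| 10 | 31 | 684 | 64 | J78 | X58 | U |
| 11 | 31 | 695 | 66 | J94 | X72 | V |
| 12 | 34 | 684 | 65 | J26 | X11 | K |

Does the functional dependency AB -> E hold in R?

Yes

(A=31, B=695): rows 1, 7, 11 → E = X72, X72, X72 ✓
(A=31, B=684): rows 2, 4, 9, 10 → E = X58, X58, X58, X58 ✓
(A=34, B=684): rows 3, 6, 12 → E = X11, X11, X11 ✓
(A=34, B=695): row 5 → E = X37 ✓
(A=32, B=695): row 8 → E = X44 ✓
Every AB value is associated with a single E value, so AB -> E holds.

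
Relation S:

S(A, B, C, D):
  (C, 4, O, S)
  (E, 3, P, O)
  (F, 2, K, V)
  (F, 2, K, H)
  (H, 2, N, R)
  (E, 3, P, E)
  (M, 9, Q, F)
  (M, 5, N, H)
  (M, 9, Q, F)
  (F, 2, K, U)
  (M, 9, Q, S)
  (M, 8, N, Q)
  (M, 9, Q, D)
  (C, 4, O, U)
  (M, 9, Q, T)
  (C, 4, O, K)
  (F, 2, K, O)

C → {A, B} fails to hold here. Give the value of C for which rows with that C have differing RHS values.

N

C=O: 3 rows → {A,B} = (C, 4), (C, 4), (C, 4) ✓
C=P: 2 rows → {A,B} = (E, 3), (E, 3) ✓
C=K: 4 rows → {A,B} = (F, 2), (F, 2), (F, 2), (F, 2) ✓
C=N: 3 rows → {A,B} takes values {(H, 2), (M, 5), (M, 8)} — violation
C=Q: 5 rows → {A,B} = (M, 9), (M, 9), (M, 9), (M, 9), (M, 9) ✓
The only C value with inconsistent RHS is C=N.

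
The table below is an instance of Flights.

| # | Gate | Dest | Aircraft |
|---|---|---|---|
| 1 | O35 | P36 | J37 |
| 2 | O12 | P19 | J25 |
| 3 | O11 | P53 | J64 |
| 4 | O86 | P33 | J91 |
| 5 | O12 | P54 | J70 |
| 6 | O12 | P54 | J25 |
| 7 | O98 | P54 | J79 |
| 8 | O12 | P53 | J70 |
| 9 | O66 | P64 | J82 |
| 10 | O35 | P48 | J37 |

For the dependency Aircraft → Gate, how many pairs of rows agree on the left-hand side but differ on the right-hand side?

Aircraft=J37: all 2 rows agree on Gate — 0 pairs.
Aircraft=J25: all 2 rows agree on Gate — 0 pairs.
Aircraft=J70: all 2 rows agree on Gate — 0 pairs.

0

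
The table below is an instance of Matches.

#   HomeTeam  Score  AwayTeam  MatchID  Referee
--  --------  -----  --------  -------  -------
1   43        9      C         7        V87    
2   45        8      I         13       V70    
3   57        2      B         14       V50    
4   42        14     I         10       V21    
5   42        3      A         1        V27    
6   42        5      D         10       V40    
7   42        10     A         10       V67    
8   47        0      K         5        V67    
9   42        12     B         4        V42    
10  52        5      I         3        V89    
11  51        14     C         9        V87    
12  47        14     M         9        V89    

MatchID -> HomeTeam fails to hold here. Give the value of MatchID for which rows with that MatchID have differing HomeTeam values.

9

MatchID=7: row 1 → HomeTeam = 43 ✓
MatchID=13: row 2 → HomeTeam = 45 ✓
MatchID=14: row 3 → HomeTeam = 57 ✓
MatchID=10: rows 4, 6, 7 → HomeTeam = 42, 42, 42 ✓
MatchID=1: row 5 → HomeTeam = 42 ✓
MatchID=5: row 8 → HomeTeam = 47 ✓
MatchID=4: row 9 → HomeTeam = 42 ✓
MatchID=3: row 10 → HomeTeam = 52 ✓
MatchID=9: rows 11, 12 → HomeTeam takes values {51, 47} — violation
The only MatchID value with inconsistent HomeTeam is MatchID=9.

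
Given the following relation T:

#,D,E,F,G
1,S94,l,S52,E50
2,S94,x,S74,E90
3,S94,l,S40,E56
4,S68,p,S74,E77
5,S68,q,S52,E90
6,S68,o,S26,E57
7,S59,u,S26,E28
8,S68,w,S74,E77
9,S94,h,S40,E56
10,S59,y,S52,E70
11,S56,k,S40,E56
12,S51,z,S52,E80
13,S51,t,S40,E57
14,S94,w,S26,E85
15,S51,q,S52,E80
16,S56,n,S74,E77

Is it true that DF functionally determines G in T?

(D=S94, F=S52): row 1 → G = E50 ✓
(D=S94, F=S74): row 2 → G = E90 ✓
(D=S94, F=S40): rows 3, 9 → G = E56, E56 ✓
(D=S68, F=S74): rows 4, 8 → G = E77, E77 ✓
(D=S68, F=S52): row 5 → G = E90 ✓
(D=S68, F=S26): row 6 → G = E57 ✓
(D=S59, F=S26): row 7 → G = E28 ✓
(D=S59, F=S52): row 10 → G = E70 ✓
(D=S56, F=S40): row 11 → G = E56 ✓
(D=S51, F=S52): rows 12, 15 → G = E80, E80 ✓
(D=S51, F=S40): row 13 → G = E57 ✓
(D=S94, F=S26): row 14 → G = E85 ✓
(D=S56, F=S74): row 16 → G = E77 ✓
Every DF value is associated with a single G value, so DF -> G holds.

Yes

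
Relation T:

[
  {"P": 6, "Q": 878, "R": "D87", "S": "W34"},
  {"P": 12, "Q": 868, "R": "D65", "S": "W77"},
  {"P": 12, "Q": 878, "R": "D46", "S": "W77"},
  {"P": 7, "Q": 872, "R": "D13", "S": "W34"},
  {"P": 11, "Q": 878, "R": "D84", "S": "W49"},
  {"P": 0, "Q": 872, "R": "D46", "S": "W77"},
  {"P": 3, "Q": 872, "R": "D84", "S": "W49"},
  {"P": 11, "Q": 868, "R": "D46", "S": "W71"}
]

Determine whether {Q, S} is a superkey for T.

All 8 rows have distinct {Q, S} values, so {Q, S} → (all attributes) holds and {Q, S} is a superkey.

Yes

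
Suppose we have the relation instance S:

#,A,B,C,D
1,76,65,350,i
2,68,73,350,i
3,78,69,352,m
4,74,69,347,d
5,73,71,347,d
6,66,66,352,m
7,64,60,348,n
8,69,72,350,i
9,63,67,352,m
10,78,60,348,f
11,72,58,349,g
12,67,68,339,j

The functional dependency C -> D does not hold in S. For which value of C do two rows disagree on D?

C=350: rows 1, 2, 8 → D = i, i, i ✓
C=352: rows 3, 6, 9 → D = m, m, m ✓
C=347: rows 4, 5 → D = d, d ✓
C=348: rows 7, 10 → D takes values {n, f} — violation
C=349: row 11 → D = g ✓
C=339: row 12 → D = j ✓
The only C value with inconsistent D is C=348.

348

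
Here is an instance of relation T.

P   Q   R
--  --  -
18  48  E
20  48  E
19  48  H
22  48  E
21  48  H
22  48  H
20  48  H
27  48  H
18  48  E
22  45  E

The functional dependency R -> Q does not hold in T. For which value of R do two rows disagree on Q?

R=E: 5 rows → Q takes values {48, 45} — violation
R=H: 5 rows → Q = 48, 48, 48, 48, 48 ✓
The only R value with inconsistent Q is R=E.

E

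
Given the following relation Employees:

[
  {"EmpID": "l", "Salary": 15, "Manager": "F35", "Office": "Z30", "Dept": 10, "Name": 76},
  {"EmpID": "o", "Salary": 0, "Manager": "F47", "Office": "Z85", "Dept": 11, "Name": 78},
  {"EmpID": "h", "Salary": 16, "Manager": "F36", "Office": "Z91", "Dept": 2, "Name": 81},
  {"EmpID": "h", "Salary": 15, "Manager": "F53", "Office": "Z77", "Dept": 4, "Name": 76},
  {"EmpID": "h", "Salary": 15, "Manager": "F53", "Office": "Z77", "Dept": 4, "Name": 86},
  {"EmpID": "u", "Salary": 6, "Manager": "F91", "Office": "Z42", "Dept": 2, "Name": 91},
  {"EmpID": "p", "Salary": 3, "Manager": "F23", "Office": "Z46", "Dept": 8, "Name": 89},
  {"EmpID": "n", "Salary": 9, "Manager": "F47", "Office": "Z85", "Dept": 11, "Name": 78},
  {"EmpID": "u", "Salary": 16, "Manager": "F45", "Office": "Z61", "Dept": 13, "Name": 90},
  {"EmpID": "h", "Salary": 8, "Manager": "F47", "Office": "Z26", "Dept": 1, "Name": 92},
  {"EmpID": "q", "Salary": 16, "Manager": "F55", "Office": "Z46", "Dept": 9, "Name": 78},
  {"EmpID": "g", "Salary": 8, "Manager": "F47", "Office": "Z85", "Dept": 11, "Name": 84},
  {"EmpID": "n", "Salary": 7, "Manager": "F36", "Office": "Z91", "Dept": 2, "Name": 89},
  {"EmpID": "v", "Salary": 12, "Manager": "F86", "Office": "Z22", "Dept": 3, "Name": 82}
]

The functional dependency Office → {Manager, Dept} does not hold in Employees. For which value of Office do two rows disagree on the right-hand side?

Z46

Office=Z30: 1 row → {Manager,Dept} = (F35, 10) ✓
Office=Z85: 3 rows → {Manager,Dept} = (F47, 11), (F47, 11), (F47, 11) ✓
Office=Z91: 2 rows → {Manager,Dept} = (F36, 2), (F36, 2) ✓
Office=Z77: 2 rows → {Manager,Dept} = (F53, 4), (F53, 4) ✓
Office=Z42: 1 row → {Manager,Dept} = (F91, 2) ✓
Office=Z46: 2 rows → {Manager,Dept} takes values {(F23, 8), (F55, 9)} — violation
Office=Z61: 1 row → {Manager,Dept} = (F45, 13) ✓
Office=Z26: 1 row → {Manager,Dept} = (F47, 1) ✓
Office=Z22: 1 row → {Manager,Dept} = (F86, 3) ✓
The only Office value with inconsistent RHS is Office=Z46.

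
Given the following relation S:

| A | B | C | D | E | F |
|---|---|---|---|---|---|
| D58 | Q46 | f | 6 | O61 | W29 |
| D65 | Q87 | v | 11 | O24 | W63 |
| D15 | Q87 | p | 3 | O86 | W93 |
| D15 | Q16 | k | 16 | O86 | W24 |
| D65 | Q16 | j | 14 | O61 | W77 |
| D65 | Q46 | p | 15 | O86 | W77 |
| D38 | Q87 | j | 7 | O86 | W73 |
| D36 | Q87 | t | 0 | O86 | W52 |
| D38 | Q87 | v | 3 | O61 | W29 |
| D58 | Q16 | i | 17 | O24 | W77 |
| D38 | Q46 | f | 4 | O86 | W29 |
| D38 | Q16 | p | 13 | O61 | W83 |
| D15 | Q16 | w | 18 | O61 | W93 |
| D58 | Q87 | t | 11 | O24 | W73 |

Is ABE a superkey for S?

All 14 rows have distinct ABE values, so ABE → (all attributes) holds and ABE is a superkey.

Yes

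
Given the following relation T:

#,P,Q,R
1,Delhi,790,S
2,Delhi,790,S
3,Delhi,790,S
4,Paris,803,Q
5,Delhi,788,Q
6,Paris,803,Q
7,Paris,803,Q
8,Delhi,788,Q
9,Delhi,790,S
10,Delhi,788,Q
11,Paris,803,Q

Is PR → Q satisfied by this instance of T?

(P=Delhi, R=S): rows 1, 2, 3, 9 → Q = 790, 790, 790, 790 ✓
(P=Paris, R=Q): rows 4, 6, 7, 11 → Q = 803, 803, 803, 803 ✓
(P=Delhi, R=Q): rows 5, 8, 10 → Q = 788, 788, 788 ✓
Every PR value is associated with a single Q value, so PR → Q holds.

Yes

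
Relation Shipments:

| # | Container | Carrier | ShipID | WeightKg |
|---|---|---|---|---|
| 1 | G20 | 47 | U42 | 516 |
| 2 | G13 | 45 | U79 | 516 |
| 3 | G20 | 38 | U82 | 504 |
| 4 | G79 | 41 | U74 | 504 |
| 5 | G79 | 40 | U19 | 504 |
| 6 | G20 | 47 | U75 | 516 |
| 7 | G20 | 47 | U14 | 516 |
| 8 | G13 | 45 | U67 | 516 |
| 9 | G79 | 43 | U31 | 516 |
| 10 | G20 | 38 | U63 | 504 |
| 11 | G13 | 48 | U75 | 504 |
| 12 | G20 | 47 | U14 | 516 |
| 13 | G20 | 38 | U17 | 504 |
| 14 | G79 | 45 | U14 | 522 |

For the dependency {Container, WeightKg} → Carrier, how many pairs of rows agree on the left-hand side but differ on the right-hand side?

(Container=G20, WeightKg=516): all 4 rows agree on Carrier — 0 pairs.
(Container=G13, WeightKg=516): all 2 rows agree on Carrier — 0 pairs.
(Container=G20, WeightKg=504): all 3 rows agree on Carrier — 0 pairs.
(Container=G79, WeightKg=504): violating pairs (4,5) — 1 pair.

1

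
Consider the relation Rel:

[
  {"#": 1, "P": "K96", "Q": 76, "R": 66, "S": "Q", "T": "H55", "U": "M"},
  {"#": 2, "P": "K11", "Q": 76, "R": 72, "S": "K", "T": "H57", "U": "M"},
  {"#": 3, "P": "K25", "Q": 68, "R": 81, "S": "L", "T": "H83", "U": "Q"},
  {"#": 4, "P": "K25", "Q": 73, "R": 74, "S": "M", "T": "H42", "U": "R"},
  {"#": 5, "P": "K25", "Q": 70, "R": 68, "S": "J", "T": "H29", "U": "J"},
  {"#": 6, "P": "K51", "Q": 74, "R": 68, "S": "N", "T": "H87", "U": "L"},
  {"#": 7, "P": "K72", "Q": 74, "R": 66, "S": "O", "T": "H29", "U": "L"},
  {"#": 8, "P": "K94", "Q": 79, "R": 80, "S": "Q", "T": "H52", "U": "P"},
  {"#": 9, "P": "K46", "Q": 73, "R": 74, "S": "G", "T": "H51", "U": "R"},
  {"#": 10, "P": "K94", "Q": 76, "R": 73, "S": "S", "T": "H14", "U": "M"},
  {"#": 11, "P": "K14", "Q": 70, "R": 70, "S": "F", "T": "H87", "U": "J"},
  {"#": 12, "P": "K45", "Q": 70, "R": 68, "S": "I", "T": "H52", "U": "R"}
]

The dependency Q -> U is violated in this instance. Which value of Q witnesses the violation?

70

Q=76: rows 1, 2, 10 → U = M, M, M ✓
Q=68: row 3 → U = Q ✓
Q=73: rows 4, 9 → U = R, R ✓
Q=70: rows 5, 11, 12 → U takes values {J, R} — violation
Q=74: rows 6, 7 → U = L, L ✓
Q=79: row 8 → U = P ✓
The only Q value with inconsistent U is Q=70.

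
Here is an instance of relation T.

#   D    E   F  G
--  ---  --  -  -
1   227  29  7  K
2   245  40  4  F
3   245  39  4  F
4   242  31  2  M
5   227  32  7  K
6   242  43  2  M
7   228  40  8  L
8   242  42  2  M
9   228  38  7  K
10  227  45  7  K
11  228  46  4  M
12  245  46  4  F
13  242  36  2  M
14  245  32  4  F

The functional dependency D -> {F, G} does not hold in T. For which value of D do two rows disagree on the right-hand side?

228

D=227: rows 1, 5, 10 → {F,G} = (7, K), (7, K), (7, K) ✓
D=245: rows 2, 3, 12, 14 → {F,G} = (4, F), (4, F), (4, F), (4, F) ✓
D=242: rows 4, 6, 8, 13 → {F,G} = (2, M), (2, M), (2, M), (2, M) ✓
D=228: rows 7, 9, 11 → {F,G} takes values {(8, L), (7, K), (4, M)} — violation
The only D value with inconsistent RHS is D=228.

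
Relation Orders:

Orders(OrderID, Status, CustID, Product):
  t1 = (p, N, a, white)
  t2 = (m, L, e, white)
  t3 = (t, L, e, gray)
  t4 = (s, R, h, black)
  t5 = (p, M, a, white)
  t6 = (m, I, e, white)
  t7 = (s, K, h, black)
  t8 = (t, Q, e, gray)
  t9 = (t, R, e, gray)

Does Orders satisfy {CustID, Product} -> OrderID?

Yes

(CustID=a, Product=white): rows 1, 5 → OrderID = p, p ✓
(CustID=e, Product=white): rows 2, 6 → OrderID = m, m ✓
(CustID=e, Product=gray): rows 3, 8, 9 → OrderID = t, t, t ✓
(CustID=h, Product=black): rows 4, 7 → OrderID = s, s ✓
Every {CustID, Product} value is associated with a single OrderID value, so {CustID, Product} -> OrderID holds.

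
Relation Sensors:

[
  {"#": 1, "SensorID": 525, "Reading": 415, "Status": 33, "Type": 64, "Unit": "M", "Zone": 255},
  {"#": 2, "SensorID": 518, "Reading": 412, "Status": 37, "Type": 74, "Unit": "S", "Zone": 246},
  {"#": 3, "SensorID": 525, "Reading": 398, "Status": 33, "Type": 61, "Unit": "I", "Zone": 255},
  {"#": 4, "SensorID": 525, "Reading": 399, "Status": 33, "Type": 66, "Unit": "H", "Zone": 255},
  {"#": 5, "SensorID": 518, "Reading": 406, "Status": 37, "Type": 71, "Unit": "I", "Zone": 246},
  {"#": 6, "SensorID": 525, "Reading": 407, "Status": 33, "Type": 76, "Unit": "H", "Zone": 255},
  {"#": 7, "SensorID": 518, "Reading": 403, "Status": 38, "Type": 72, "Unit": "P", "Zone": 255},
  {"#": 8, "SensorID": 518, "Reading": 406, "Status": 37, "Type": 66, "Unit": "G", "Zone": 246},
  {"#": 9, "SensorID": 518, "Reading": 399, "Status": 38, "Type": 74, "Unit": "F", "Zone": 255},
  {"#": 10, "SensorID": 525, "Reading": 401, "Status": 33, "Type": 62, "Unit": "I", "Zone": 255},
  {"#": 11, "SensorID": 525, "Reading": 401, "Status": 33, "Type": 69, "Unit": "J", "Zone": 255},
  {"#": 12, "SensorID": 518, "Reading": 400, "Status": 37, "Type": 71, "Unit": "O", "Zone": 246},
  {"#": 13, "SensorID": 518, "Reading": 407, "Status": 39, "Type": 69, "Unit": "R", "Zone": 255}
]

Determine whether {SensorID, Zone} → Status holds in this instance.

(SensorID=525, Zone=255): rows 1, 3, 4, 6, 10, 11 → Status = 33, 33, 33, 33, 33, 33 ✓
(SensorID=518, Zone=246): rows 2, 5, 8, 12 → Status = 37, 37, 37, 37 ✓
(SensorID=518, Zone=255): rows 7, 9, 13 → Status takes values {38, 39} — violation
Two rows agree on {SensorID, Zone} but differ on Status, so {SensorID, Zone} → Status does not hold.

No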